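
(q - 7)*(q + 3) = q^2 - 4*q - 21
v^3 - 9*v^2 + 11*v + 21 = (v - 7)*(v - 3)*(v + 1)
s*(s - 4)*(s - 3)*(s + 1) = s^4 - 6*s^3 + 5*s^2 + 12*s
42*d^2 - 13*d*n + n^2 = (-7*d + n)*(-6*d + n)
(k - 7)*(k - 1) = k^2 - 8*k + 7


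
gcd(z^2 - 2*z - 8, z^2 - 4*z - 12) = z + 2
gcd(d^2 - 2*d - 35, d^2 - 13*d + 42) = d - 7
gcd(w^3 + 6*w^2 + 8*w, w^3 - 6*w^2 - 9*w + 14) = w + 2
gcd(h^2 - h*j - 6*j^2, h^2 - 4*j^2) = h + 2*j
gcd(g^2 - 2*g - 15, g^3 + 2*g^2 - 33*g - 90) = g + 3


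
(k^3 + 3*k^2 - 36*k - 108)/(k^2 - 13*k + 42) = (k^2 + 9*k + 18)/(k - 7)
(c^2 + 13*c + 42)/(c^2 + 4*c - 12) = (c + 7)/(c - 2)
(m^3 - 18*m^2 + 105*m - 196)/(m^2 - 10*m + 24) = (m^2 - 14*m + 49)/(m - 6)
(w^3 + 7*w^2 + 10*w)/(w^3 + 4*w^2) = (w^2 + 7*w + 10)/(w*(w + 4))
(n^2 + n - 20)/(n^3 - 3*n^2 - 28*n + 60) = (n - 4)/(n^2 - 8*n + 12)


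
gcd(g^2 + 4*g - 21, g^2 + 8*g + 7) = g + 7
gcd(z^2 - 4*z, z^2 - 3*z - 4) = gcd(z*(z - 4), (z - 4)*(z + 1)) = z - 4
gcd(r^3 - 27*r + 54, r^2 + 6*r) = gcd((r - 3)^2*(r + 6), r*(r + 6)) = r + 6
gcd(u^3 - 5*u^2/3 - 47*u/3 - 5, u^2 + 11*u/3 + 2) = u + 3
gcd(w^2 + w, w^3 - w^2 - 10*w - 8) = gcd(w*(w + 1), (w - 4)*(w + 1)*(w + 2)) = w + 1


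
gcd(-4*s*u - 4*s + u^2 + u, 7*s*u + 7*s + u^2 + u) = u + 1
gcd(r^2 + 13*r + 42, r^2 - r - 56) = r + 7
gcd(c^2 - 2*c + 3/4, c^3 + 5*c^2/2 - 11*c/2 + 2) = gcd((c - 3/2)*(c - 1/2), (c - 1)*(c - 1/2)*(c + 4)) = c - 1/2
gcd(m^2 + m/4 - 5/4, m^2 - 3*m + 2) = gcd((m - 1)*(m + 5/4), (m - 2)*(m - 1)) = m - 1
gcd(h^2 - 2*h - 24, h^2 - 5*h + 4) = 1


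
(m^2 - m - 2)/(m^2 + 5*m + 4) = (m - 2)/(m + 4)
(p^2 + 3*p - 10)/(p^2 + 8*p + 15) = (p - 2)/(p + 3)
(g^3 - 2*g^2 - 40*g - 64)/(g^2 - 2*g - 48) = (g^2 + 6*g + 8)/(g + 6)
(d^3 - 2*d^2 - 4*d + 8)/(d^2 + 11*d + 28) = (d^3 - 2*d^2 - 4*d + 8)/(d^2 + 11*d + 28)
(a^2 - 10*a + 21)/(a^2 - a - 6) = (a - 7)/(a + 2)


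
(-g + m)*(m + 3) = -g*m - 3*g + m^2 + 3*m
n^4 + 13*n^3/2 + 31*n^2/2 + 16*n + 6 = (n + 1)*(n + 3/2)*(n + 2)^2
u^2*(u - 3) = u^3 - 3*u^2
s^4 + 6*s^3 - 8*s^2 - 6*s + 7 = (s - 1)^2*(s + 1)*(s + 7)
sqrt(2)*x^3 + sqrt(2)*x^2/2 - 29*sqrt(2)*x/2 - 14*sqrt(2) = (x - 4)*(x + 7/2)*(sqrt(2)*x + sqrt(2))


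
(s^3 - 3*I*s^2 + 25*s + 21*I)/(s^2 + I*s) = s - 4*I + 21/s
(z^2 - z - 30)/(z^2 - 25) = (z - 6)/(z - 5)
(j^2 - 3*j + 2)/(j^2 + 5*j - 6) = (j - 2)/(j + 6)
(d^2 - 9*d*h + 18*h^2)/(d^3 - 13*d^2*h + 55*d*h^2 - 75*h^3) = (d - 6*h)/(d^2 - 10*d*h + 25*h^2)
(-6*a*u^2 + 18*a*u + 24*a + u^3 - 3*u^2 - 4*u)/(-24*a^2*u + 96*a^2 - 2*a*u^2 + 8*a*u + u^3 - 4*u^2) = (u + 1)/(4*a + u)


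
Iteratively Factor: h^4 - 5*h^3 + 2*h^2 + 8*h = (h - 4)*(h^3 - h^2 - 2*h) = h*(h - 4)*(h^2 - h - 2) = h*(h - 4)*(h + 1)*(h - 2)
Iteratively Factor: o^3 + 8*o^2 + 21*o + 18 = (o + 3)*(o^2 + 5*o + 6) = (o + 3)^2*(o + 2)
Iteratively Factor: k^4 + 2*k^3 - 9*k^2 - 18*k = (k + 2)*(k^3 - 9*k) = (k - 3)*(k + 2)*(k^2 + 3*k) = (k - 3)*(k + 2)*(k + 3)*(k)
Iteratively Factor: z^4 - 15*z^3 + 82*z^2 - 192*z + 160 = (z - 4)*(z^3 - 11*z^2 + 38*z - 40) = (z - 5)*(z - 4)*(z^2 - 6*z + 8) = (z - 5)*(z - 4)^2*(z - 2)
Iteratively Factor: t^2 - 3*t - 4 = (t - 4)*(t + 1)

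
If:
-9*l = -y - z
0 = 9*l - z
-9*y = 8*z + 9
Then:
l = -1/8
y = 0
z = -9/8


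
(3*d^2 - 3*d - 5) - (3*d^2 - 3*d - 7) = 2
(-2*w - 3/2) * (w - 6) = -2*w^2 + 21*w/2 + 9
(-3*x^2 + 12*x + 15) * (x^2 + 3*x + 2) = -3*x^4 + 3*x^3 + 45*x^2 + 69*x + 30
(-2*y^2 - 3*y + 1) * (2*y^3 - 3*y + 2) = -4*y^5 - 6*y^4 + 8*y^3 + 5*y^2 - 9*y + 2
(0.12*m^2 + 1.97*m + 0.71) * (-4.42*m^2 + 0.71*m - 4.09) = -0.5304*m^4 - 8.6222*m^3 - 2.2303*m^2 - 7.5532*m - 2.9039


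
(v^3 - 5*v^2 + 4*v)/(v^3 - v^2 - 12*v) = (v - 1)/(v + 3)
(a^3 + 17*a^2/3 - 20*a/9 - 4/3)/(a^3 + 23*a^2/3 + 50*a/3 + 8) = (9*a^3 + 51*a^2 - 20*a - 12)/(3*(3*a^3 + 23*a^2 + 50*a + 24))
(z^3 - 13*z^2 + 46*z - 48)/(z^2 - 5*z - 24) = (z^2 - 5*z + 6)/(z + 3)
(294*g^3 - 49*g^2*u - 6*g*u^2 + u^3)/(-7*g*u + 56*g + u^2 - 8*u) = (-42*g^2 + g*u + u^2)/(u - 8)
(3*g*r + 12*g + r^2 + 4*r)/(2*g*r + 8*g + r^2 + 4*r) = (3*g + r)/(2*g + r)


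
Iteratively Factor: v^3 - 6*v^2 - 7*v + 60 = (v - 4)*(v^2 - 2*v - 15) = (v - 5)*(v - 4)*(v + 3)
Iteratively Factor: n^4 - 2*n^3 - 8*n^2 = (n - 4)*(n^3 + 2*n^2) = n*(n - 4)*(n^2 + 2*n) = n*(n - 4)*(n + 2)*(n)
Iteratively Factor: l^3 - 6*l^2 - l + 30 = (l - 5)*(l^2 - l - 6) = (l - 5)*(l + 2)*(l - 3)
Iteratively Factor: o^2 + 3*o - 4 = (o - 1)*(o + 4)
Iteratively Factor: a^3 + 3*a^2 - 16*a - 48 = (a + 3)*(a^2 - 16) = (a + 3)*(a + 4)*(a - 4)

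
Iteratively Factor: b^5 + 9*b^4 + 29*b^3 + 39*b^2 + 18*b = (b + 2)*(b^4 + 7*b^3 + 15*b^2 + 9*b) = (b + 2)*(b + 3)*(b^3 + 4*b^2 + 3*b) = (b + 1)*(b + 2)*(b + 3)*(b^2 + 3*b) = (b + 1)*(b + 2)*(b + 3)^2*(b)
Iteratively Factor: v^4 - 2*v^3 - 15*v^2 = (v)*(v^3 - 2*v^2 - 15*v) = v*(v + 3)*(v^2 - 5*v) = v*(v - 5)*(v + 3)*(v)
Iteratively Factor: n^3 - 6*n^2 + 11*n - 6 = (n - 2)*(n^2 - 4*n + 3) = (n - 2)*(n - 1)*(n - 3)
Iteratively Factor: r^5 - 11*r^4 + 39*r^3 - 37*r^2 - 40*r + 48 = (r - 1)*(r^4 - 10*r^3 + 29*r^2 - 8*r - 48) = (r - 1)*(r + 1)*(r^3 - 11*r^2 + 40*r - 48) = (r - 4)*(r - 1)*(r + 1)*(r^2 - 7*r + 12) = (r - 4)*(r - 3)*(r - 1)*(r + 1)*(r - 4)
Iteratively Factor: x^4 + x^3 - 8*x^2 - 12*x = (x)*(x^3 + x^2 - 8*x - 12) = x*(x + 2)*(x^2 - x - 6) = x*(x - 3)*(x + 2)*(x + 2)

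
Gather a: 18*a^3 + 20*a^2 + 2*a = 18*a^3 + 20*a^2 + 2*a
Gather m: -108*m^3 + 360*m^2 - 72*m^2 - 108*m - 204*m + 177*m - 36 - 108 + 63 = -108*m^3 + 288*m^2 - 135*m - 81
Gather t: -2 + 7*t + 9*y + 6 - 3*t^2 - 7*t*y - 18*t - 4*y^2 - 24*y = -3*t^2 + t*(-7*y - 11) - 4*y^2 - 15*y + 4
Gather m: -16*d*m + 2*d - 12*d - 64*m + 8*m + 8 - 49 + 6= -10*d + m*(-16*d - 56) - 35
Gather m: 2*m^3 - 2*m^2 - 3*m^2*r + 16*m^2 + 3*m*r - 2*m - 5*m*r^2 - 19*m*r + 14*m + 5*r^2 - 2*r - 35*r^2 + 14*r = 2*m^3 + m^2*(14 - 3*r) + m*(-5*r^2 - 16*r + 12) - 30*r^2 + 12*r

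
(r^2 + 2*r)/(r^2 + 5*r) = (r + 2)/(r + 5)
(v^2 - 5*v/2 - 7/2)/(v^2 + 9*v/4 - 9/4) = 2*(2*v^2 - 5*v - 7)/(4*v^2 + 9*v - 9)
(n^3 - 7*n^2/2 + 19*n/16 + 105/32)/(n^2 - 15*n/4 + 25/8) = (16*n^2 - 16*n - 21)/(4*(4*n - 5))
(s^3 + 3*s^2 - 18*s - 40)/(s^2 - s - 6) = (s^2 + s - 20)/(s - 3)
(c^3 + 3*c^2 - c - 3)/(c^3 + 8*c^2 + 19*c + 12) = (c - 1)/(c + 4)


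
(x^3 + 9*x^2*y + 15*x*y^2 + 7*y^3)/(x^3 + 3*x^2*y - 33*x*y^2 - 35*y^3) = (x + y)/(x - 5*y)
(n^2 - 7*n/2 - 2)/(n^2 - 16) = (n + 1/2)/(n + 4)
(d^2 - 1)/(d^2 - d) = (d + 1)/d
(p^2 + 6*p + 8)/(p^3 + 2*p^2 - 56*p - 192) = (p + 2)/(p^2 - 2*p - 48)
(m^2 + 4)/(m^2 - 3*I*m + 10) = (m - 2*I)/(m - 5*I)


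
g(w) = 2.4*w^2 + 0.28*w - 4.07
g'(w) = 4.8*w + 0.28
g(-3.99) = 33.02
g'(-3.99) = -18.87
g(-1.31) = -0.32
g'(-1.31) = -6.01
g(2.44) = 10.90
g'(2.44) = 11.99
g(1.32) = 0.48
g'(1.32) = 6.62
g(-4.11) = 35.32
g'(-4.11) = -19.45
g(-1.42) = 0.37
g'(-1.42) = -6.54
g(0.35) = -3.68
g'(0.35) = 1.96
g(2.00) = 6.09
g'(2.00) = 9.88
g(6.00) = 84.01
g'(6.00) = 29.08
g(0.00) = -4.07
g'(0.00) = 0.28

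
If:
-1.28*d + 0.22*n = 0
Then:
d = 0.171875*n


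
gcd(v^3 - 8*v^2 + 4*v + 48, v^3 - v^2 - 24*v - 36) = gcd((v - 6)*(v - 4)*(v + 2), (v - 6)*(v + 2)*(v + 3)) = v^2 - 4*v - 12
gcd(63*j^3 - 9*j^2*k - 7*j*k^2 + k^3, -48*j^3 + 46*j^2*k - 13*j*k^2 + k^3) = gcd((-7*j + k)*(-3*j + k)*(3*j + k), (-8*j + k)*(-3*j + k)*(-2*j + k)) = 3*j - k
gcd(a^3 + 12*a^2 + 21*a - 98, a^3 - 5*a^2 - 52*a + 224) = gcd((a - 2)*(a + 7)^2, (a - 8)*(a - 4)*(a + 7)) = a + 7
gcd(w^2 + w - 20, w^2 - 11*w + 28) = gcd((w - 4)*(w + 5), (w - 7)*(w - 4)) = w - 4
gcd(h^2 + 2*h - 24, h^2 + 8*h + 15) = 1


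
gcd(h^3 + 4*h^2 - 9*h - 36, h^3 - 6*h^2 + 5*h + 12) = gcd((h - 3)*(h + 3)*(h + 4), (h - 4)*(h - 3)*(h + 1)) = h - 3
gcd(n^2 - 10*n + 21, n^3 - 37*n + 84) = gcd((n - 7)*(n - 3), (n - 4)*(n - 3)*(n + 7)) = n - 3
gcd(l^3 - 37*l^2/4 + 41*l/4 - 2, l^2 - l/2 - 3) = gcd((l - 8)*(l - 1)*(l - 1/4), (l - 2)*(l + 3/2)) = 1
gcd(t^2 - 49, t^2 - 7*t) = t - 7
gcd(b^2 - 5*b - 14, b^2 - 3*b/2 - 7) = b + 2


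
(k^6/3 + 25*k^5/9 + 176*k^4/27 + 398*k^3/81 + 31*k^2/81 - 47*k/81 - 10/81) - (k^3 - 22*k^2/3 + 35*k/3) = k^6/3 + 25*k^5/9 + 176*k^4/27 + 317*k^3/81 + 625*k^2/81 - 992*k/81 - 10/81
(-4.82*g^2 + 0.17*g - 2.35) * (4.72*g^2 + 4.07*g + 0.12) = -22.7504*g^4 - 18.815*g^3 - 10.9785*g^2 - 9.5441*g - 0.282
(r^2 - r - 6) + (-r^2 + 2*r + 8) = r + 2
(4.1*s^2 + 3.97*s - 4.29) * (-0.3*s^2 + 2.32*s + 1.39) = -1.23*s^4 + 8.321*s^3 + 16.1964*s^2 - 4.4345*s - 5.9631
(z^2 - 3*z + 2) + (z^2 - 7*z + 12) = 2*z^2 - 10*z + 14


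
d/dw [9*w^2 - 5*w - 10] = 18*w - 5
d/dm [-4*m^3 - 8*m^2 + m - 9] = -12*m^2 - 16*m + 1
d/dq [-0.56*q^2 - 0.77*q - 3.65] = -1.12*q - 0.77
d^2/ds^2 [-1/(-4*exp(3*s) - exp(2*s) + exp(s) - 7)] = ((-36*exp(2*s) - 4*exp(s) + 1)*(4*exp(3*s) + exp(2*s) - exp(s) + 7) + 2*(12*exp(2*s) + 2*exp(s) - 1)^2*exp(s))*exp(s)/(4*exp(3*s) + exp(2*s) - exp(s) + 7)^3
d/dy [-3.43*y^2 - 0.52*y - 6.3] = -6.86*y - 0.52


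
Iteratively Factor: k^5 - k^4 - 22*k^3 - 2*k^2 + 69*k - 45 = (k - 1)*(k^4 - 22*k^2 - 24*k + 45) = (k - 5)*(k - 1)*(k^3 + 5*k^2 + 3*k - 9) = (k - 5)*(k - 1)*(k + 3)*(k^2 + 2*k - 3) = (k - 5)*(k - 1)^2*(k + 3)*(k + 3)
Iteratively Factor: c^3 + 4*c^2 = (c + 4)*(c^2) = c*(c + 4)*(c)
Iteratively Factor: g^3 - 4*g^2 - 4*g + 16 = (g - 4)*(g^2 - 4) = (g - 4)*(g + 2)*(g - 2)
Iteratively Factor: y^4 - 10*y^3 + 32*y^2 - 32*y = (y - 4)*(y^3 - 6*y^2 + 8*y) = y*(y - 4)*(y^2 - 6*y + 8) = y*(y - 4)^2*(y - 2)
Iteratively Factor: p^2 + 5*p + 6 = (p + 3)*(p + 2)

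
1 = 1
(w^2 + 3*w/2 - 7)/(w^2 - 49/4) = 2*(w - 2)/(2*w - 7)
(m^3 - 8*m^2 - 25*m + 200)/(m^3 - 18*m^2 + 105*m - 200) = (m + 5)/(m - 5)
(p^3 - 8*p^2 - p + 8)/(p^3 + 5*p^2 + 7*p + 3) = (p^2 - 9*p + 8)/(p^2 + 4*p + 3)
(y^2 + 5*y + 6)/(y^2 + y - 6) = (y + 2)/(y - 2)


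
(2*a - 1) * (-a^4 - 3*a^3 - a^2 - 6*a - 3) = -2*a^5 - 5*a^4 + a^3 - 11*a^2 + 3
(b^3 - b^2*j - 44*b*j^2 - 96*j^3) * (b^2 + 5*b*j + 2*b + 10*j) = b^5 + 4*b^4*j + 2*b^4 - 49*b^3*j^2 + 8*b^3*j - 316*b^2*j^3 - 98*b^2*j^2 - 480*b*j^4 - 632*b*j^3 - 960*j^4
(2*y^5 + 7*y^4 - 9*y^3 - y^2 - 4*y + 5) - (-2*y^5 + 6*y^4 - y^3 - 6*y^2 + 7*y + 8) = 4*y^5 + y^4 - 8*y^3 + 5*y^2 - 11*y - 3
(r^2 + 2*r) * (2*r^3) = 2*r^5 + 4*r^4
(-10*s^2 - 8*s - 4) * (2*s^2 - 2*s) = -20*s^4 + 4*s^3 + 8*s^2 + 8*s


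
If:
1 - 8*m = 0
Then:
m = 1/8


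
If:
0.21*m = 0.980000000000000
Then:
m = 4.67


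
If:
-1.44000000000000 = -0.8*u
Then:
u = 1.80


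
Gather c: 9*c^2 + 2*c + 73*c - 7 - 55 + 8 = 9*c^2 + 75*c - 54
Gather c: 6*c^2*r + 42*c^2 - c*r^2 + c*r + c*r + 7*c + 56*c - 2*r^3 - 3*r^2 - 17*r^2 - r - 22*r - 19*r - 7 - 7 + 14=c^2*(6*r + 42) + c*(-r^2 + 2*r + 63) - 2*r^3 - 20*r^2 - 42*r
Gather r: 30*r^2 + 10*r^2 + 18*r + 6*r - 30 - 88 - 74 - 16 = 40*r^2 + 24*r - 208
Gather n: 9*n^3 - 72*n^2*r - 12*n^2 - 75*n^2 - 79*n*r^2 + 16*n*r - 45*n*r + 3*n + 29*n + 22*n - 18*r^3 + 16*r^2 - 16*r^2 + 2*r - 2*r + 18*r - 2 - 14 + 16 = 9*n^3 + n^2*(-72*r - 87) + n*(-79*r^2 - 29*r + 54) - 18*r^3 + 18*r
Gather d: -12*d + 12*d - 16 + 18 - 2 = 0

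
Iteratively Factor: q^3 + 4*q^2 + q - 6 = (q - 1)*(q^2 + 5*q + 6) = (q - 1)*(q + 2)*(q + 3)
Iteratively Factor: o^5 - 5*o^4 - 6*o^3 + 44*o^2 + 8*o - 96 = (o - 3)*(o^4 - 2*o^3 - 12*o^2 + 8*o + 32) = (o - 3)*(o + 2)*(o^3 - 4*o^2 - 4*o + 16) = (o - 4)*(o - 3)*(o + 2)*(o^2 - 4) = (o - 4)*(o - 3)*(o - 2)*(o + 2)*(o + 2)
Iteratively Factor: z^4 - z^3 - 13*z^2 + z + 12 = (z + 3)*(z^3 - 4*z^2 - z + 4) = (z - 1)*(z + 3)*(z^2 - 3*z - 4) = (z - 1)*(z + 1)*(z + 3)*(z - 4)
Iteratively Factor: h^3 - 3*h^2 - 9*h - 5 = (h + 1)*(h^2 - 4*h - 5) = (h + 1)^2*(h - 5)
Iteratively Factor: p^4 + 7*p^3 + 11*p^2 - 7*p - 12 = (p + 4)*(p^3 + 3*p^2 - p - 3) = (p + 3)*(p + 4)*(p^2 - 1) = (p - 1)*(p + 3)*(p + 4)*(p + 1)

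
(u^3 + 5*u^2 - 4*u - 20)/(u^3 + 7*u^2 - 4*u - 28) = (u + 5)/(u + 7)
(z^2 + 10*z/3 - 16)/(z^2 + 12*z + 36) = (z - 8/3)/(z + 6)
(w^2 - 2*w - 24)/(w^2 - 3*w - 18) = (w + 4)/(w + 3)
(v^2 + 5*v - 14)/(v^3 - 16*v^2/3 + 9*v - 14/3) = 3*(v + 7)/(3*v^2 - 10*v + 7)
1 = 1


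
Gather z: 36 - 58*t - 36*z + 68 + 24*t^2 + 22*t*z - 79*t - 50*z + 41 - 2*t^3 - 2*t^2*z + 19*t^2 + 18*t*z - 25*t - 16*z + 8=-2*t^3 + 43*t^2 - 162*t + z*(-2*t^2 + 40*t - 102) + 153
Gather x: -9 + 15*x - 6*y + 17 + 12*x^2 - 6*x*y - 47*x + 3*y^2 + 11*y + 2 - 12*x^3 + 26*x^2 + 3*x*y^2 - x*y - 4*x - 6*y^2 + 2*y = -12*x^3 + 38*x^2 + x*(3*y^2 - 7*y - 36) - 3*y^2 + 7*y + 10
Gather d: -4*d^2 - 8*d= -4*d^2 - 8*d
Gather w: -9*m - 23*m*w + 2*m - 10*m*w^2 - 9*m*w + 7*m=-10*m*w^2 - 32*m*w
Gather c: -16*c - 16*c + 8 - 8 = -32*c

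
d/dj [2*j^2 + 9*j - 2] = 4*j + 9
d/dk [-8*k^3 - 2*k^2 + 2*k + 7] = -24*k^2 - 4*k + 2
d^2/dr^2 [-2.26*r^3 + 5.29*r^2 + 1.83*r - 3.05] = 10.58 - 13.56*r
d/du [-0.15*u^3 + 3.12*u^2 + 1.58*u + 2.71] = -0.45*u^2 + 6.24*u + 1.58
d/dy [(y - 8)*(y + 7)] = 2*y - 1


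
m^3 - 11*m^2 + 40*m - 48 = (m - 4)^2*(m - 3)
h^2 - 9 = (h - 3)*(h + 3)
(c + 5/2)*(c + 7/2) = c^2 + 6*c + 35/4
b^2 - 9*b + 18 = (b - 6)*(b - 3)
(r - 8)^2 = r^2 - 16*r + 64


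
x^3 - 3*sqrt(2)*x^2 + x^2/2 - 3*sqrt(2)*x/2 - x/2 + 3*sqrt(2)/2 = (x - 1/2)*(x + 1)*(x - 3*sqrt(2))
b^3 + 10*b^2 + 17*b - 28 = (b - 1)*(b + 4)*(b + 7)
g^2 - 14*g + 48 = (g - 8)*(g - 6)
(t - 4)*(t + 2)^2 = t^3 - 12*t - 16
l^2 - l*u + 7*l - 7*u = (l + 7)*(l - u)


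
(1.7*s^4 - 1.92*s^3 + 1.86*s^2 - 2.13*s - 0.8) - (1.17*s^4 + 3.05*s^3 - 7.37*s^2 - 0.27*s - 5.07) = 0.53*s^4 - 4.97*s^3 + 9.23*s^2 - 1.86*s + 4.27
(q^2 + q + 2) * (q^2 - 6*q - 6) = q^4 - 5*q^3 - 10*q^2 - 18*q - 12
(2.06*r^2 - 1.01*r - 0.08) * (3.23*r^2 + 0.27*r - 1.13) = 6.6538*r^4 - 2.7061*r^3 - 2.8589*r^2 + 1.1197*r + 0.0904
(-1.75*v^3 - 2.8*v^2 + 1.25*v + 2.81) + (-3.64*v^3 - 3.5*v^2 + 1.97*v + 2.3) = -5.39*v^3 - 6.3*v^2 + 3.22*v + 5.11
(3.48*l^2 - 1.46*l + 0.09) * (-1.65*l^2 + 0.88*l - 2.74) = -5.742*l^4 + 5.4714*l^3 - 10.9685*l^2 + 4.0796*l - 0.2466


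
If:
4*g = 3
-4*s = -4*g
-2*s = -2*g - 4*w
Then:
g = 3/4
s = 3/4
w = 0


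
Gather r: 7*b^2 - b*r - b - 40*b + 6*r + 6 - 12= 7*b^2 - 41*b + r*(6 - b) - 6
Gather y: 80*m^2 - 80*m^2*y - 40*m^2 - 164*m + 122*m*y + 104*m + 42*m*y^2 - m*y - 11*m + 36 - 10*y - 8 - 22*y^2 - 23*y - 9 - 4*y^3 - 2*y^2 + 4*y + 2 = 40*m^2 - 71*m - 4*y^3 + y^2*(42*m - 24) + y*(-80*m^2 + 121*m - 29) + 21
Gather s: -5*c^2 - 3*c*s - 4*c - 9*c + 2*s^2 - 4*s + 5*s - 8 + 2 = -5*c^2 - 13*c + 2*s^2 + s*(1 - 3*c) - 6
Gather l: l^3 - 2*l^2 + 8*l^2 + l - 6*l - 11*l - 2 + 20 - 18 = l^3 + 6*l^2 - 16*l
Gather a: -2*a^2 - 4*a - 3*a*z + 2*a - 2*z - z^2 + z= -2*a^2 + a*(-3*z - 2) - z^2 - z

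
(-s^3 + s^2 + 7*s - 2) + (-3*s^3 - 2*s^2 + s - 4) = -4*s^3 - s^2 + 8*s - 6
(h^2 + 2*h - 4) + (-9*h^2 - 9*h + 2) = -8*h^2 - 7*h - 2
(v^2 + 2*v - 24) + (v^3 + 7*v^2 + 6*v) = v^3 + 8*v^2 + 8*v - 24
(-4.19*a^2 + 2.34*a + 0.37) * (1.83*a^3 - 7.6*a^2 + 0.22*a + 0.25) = -7.6677*a^5 + 36.1262*a^4 - 18.0287*a^3 - 3.3447*a^2 + 0.6664*a + 0.0925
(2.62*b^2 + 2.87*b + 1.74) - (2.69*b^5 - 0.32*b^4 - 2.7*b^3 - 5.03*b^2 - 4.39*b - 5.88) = -2.69*b^5 + 0.32*b^4 + 2.7*b^3 + 7.65*b^2 + 7.26*b + 7.62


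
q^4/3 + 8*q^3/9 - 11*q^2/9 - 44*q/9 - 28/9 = (q/3 + 1/3)*(q - 7/3)*(q + 2)^2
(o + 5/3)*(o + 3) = o^2 + 14*o/3 + 5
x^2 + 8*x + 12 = (x + 2)*(x + 6)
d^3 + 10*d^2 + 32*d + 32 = (d + 2)*(d + 4)^2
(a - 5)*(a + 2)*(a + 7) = a^3 + 4*a^2 - 31*a - 70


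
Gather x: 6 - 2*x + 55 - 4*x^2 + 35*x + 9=-4*x^2 + 33*x + 70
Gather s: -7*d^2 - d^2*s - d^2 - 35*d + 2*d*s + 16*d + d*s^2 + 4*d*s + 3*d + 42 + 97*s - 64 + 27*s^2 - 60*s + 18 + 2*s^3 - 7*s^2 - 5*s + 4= -8*d^2 - 16*d + 2*s^3 + s^2*(d + 20) + s*(-d^2 + 6*d + 32)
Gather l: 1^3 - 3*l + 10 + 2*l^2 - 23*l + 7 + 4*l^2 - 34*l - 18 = 6*l^2 - 60*l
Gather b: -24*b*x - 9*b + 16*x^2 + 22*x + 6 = b*(-24*x - 9) + 16*x^2 + 22*x + 6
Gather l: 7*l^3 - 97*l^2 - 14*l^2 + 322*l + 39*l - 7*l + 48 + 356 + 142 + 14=7*l^3 - 111*l^2 + 354*l + 560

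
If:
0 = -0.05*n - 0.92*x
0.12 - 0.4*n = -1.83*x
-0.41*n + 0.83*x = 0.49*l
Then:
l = -0.22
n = 0.24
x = -0.01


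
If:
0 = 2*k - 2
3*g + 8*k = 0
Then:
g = -8/3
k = 1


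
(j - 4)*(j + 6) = j^2 + 2*j - 24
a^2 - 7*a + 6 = (a - 6)*(a - 1)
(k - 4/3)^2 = k^2 - 8*k/3 + 16/9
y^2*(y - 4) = y^3 - 4*y^2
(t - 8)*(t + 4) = t^2 - 4*t - 32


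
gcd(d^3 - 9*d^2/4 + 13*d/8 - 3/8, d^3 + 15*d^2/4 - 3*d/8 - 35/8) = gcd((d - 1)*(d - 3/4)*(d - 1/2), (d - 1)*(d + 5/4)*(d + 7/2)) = d - 1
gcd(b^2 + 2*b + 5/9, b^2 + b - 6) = 1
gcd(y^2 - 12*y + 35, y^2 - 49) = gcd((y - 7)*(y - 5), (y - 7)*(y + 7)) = y - 7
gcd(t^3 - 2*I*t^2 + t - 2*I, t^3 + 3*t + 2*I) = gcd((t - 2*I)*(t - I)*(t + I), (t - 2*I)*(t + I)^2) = t^2 - I*t + 2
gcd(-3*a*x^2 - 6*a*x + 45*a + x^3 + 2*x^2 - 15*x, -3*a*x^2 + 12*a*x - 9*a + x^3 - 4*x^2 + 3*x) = -3*a*x + 9*a + x^2 - 3*x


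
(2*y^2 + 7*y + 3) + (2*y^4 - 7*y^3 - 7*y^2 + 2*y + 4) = 2*y^4 - 7*y^3 - 5*y^2 + 9*y + 7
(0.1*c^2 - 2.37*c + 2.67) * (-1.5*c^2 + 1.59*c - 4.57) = -0.15*c^4 + 3.714*c^3 - 8.2303*c^2 + 15.0762*c - 12.2019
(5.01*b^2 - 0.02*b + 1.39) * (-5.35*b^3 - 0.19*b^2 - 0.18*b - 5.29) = -26.8035*b^5 - 0.8449*b^4 - 8.3345*b^3 - 26.7634*b^2 - 0.1444*b - 7.3531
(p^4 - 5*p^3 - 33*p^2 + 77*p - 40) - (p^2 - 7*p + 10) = p^4 - 5*p^3 - 34*p^2 + 84*p - 50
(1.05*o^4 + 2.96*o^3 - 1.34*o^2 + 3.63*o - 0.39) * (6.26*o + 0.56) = 6.573*o^5 + 19.1176*o^4 - 6.7308*o^3 + 21.9734*o^2 - 0.4086*o - 0.2184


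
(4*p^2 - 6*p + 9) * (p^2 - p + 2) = 4*p^4 - 10*p^3 + 23*p^2 - 21*p + 18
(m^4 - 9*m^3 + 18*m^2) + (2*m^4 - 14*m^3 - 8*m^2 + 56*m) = 3*m^4 - 23*m^3 + 10*m^2 + 56*m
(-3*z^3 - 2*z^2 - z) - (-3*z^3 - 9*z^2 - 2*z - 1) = 7*z^2 + z + 1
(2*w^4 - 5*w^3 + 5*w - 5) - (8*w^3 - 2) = 2*w^4 - 13*w^3 + 5*w - 3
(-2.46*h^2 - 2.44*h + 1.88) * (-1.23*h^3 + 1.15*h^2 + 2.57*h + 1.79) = 3.0258*h^5 + 0.1722*h^4 - 11.4406*h^3 - 8.5122*h^2 + 0.463999999999999*h + 3.3652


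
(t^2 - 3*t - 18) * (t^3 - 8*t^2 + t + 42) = t^5 - 11*t^4 + 7*t^3 + 183*t^2 - 144*t - 756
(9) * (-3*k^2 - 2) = -27*k^2 - 18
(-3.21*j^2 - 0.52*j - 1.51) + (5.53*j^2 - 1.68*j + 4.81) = 2.32*j^2 - 2.2*j + 3.3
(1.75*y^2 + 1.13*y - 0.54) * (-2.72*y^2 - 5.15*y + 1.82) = -4.76*y^4 - 12.0861*y^3 - 1.1657*y^2 + 4.8376*y - 0.9828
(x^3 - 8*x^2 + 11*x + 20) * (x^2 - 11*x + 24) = x^5 - 19*x^4 + 123*x^3 - 293*x^2 + 44*x + 480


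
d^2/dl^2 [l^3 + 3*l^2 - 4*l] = 6*l + 6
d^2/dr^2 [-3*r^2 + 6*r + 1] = -6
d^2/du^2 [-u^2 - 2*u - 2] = -2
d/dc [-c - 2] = -1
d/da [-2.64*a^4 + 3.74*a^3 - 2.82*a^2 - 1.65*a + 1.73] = -10.56*a^3 + 11.22*a^2 - 5.64*a - 1.65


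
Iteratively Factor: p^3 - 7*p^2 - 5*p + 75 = (p - 5)*(p^2 - 2*p - 15) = (p - 5)*(p + 3)*(p - 5)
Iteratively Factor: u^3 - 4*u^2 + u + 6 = (u - 3)*(u^2 - u - 2) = (u - 3)*(u - 2)*(u + 1)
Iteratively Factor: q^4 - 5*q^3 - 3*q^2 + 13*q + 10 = (q - 2)*(q^3 - 3*q^2 - 9*q - 5) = (q - 2)*(q + 1)*(q^2 - 4*q - 5) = (q - 2)*(q + 1)^2*(q - 5)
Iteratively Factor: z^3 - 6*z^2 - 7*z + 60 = (z + 3)*(z^2 - 9*z + 20) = (z - 4)*(z + 3)*(z - 5)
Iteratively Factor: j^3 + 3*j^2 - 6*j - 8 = (j - 2)*(j^2 + 5*j + 4) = (j - 2)*(j + 1)*(j + 4)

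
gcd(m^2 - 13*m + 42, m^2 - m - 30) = m - 6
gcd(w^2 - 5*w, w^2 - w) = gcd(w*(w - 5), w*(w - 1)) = w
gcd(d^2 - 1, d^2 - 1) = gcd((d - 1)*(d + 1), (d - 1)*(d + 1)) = d^2 - 1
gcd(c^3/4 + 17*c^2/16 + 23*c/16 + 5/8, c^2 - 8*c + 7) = 1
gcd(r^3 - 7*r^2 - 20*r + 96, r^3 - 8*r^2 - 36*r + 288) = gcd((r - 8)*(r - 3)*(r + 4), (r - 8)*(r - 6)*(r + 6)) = r - 8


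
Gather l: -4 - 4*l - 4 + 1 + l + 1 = -3*l - 6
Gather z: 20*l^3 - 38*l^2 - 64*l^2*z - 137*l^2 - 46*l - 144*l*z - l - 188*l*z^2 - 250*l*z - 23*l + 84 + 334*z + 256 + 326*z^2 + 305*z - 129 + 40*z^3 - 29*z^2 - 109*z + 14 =20*l^3 - 175*l^2 - 70*l + 40*z^3 + z^2*(297 - 188*l) + z*(-64*l^2 - 394*l + 530) + 225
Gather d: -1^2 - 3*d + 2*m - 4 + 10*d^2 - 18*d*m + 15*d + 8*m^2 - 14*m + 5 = 10*d^2 + d*(12 - 18*m) + 8*m^2 - 12*m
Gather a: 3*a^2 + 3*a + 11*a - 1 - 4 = 3*a^2 + 14*a - 5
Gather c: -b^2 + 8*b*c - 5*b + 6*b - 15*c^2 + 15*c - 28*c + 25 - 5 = -b^2 + b - 15*c^2 + c*(8*b - 13) + 20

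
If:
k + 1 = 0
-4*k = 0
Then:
No Solution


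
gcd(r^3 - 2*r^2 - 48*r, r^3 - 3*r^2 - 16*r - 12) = 1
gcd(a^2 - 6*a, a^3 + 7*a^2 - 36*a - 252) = a - 6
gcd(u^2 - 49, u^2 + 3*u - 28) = u + 7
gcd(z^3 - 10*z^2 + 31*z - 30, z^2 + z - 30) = z - 5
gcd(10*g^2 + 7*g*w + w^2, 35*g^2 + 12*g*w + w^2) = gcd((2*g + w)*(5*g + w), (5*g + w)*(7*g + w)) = 5*g + w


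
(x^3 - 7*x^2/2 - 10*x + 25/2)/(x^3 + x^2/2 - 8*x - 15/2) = (x^2 - 6*x + 5)/(x^2 - 2*x - 3)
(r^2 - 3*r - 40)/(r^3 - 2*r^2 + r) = (r^2 - 3*r - 40)/(r*(r^2 - 2*r + 1))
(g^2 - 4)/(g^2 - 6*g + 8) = (g + 2)/(g - 4)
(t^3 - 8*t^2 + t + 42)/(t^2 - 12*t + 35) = (t^2 - t - 6)/(t - 5)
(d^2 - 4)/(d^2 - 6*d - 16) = (d - 2)/(d - 8)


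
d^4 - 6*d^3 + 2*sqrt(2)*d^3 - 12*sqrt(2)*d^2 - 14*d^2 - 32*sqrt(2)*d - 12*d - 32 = (d - 8)*(d + 2)*(d + sqrt(2))^2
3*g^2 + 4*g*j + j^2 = (g + j)*(3*g + j)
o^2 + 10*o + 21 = (o + 3)*(o + 7)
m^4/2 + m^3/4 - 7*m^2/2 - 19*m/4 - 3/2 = (m/2 + 1/2)*(m - 3)*(m + 1/2)*(m + 2)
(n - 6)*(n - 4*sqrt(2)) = n^2 - 6*n - 4*sqrt(2)*n + 24*sqrt(2)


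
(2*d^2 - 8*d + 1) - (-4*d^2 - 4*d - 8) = 6*d^2 - 4*d + 9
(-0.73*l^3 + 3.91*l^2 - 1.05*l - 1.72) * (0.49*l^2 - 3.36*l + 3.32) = -0.3577*l^5 + 4.3687*l^4 - 16.0757*l^3 + 15.6664*l^2 + 2.2932*l - 5.7104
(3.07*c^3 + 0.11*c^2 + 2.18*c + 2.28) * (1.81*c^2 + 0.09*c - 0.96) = 5.5567*c^5 + 0.4754*c^4 + 1.0085*c^3 + 4.2174*c^2 - 1.8876*c - 2.1888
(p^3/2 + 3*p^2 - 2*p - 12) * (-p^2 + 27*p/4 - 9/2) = -p^5/2 + 3*p^4/8 + 20*p^3 - 15*p^2 - 72*p + 54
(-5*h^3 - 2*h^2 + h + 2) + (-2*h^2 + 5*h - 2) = -5*h^3 - 4*h^2 + 6*h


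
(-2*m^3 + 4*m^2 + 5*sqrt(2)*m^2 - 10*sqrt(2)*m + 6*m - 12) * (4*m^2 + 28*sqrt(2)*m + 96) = -8*m^5 - 36*sqrt(2)*m^4 + 16*m^4 + 72*sqrt(2)*m^3 + 112*m^3 - 224*m^2 + 648*sqrt(2)*m^2 - 1296*sqrt(2)*m + 576*m - 1152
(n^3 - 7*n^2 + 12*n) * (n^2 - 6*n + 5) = n^5 - 13*n^4 + 59*n^3 - 107*n^2 + 60*n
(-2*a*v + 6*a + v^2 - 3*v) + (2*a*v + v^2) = 6*a + 2*v^2 - 3*v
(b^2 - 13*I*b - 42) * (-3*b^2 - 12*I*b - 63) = -3*b^4 + 27*I*b^3 - 93*b^2 + 1323*I*b + 2646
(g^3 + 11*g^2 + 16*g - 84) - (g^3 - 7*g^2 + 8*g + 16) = 18*g^2 + 8*g - 100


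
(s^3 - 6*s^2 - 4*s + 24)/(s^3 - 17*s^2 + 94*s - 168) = (s^2 - 4)/(s^2 - 11*s + 28)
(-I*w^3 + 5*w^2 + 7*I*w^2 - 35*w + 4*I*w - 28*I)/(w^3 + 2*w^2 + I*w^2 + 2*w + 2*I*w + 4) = (-I*w^3 + w^2*(5 + 7*I) + w*(-35 + 4*I) - 28*I)/(w^3 + w^2*(2 + I) + 2*w*(1 + I) + 4)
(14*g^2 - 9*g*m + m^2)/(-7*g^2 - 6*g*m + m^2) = (-2*g + m)/(g + m)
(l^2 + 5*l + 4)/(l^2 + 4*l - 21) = (l^2 + 5*l + 4)/(l^2 + 4*l - 21)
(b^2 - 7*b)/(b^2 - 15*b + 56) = b/(b - 8)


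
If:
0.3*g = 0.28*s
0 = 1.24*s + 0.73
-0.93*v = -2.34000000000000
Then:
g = -0.55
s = -0.59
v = 2.52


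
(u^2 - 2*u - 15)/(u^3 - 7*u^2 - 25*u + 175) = (u + 3)/(u^2 - 2*u - 35)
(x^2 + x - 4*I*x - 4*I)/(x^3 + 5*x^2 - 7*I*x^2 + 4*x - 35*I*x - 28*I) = (x - 4*I)/(x^2 + x*(4 - 7*I) - 28*I)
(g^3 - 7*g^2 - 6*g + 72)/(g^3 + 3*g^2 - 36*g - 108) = (g - 4)/(g + 6)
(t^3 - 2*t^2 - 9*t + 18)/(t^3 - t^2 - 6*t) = (t^2 + t - 6)/(t*(t + 2))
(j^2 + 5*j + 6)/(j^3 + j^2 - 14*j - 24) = 1/(j - 4)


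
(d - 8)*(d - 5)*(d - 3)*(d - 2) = d^4 - 18*d^3 + 111*d^2 - 278*d + 240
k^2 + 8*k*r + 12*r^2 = (k + 2*r)*(k + 6*r)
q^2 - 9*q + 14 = (q - 7)*(q - 2)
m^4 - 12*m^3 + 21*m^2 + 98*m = m*(m - 7)^2*(m + 2)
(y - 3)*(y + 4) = y^2 + y - 12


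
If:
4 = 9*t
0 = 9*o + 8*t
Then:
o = -32/81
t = 4/9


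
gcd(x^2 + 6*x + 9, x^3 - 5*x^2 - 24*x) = x + 3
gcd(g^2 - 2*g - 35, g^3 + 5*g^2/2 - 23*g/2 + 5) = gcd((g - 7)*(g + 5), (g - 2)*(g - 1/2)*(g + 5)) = g + 5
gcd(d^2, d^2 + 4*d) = d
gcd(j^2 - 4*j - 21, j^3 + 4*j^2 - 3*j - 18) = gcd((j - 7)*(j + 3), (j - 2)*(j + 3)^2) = j + 3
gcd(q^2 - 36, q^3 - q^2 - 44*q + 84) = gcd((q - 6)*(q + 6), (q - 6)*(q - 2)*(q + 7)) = q - 6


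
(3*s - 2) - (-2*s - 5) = 5*s + 3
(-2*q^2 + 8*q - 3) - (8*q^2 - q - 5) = -10*q^2 + 9*q + 2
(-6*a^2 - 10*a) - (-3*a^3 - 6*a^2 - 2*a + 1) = 3*a^3 - 8*a - 1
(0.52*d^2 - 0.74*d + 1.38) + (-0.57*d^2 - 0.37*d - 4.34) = -0.0499999999999999*d^2 - 1.11*d - 2.96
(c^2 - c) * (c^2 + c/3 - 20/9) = c^4 - 2*c^3/3 - 23*c^2/9 + 20*c/9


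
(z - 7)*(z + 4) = z^2 - 3*z - 28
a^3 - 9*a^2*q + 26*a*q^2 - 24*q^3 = (a - 4*q)*(a - 3*q)*(a - 2*q)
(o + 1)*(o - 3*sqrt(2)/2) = o^2 - 3*sqrt(2)*o/2 + o - 3*sqrt(2)/2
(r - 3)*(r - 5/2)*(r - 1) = r^3 - 13*r^2/2 + 13*r - 15/2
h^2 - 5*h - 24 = (h - 8)*(h + 3)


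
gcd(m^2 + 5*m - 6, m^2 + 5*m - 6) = m^2 + 5*m - 6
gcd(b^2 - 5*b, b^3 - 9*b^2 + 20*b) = b^2 - 5*b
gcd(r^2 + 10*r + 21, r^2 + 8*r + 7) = r + 7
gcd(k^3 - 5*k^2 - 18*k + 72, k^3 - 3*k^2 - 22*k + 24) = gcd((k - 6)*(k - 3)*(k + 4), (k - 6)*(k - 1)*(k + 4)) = k^2 - 2*k - 24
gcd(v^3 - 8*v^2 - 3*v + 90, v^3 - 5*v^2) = v - 5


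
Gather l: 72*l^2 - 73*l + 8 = 72*l^2 - 73*l + 8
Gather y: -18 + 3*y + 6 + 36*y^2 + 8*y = 36*y^2 + 11*y - 12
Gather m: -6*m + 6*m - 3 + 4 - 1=0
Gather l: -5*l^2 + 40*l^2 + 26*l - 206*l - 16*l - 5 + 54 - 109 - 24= 35*l^2 - 196*l - 84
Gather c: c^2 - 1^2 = c^2 - 1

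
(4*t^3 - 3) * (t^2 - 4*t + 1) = 4*t^5 - 16*t^4 + 4*t^3 - 3*t^2 + 12*t - 3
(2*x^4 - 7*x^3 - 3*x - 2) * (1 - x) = -2*x^5 + 9*x^4 - 7*x^3 + 3*x^2 - x - 2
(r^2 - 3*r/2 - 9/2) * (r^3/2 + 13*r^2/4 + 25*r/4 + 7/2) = r^5/2 + 5*r^4/2 - 7*r^3/8 - 41*r^2/2 - 267*r/8 - 63/4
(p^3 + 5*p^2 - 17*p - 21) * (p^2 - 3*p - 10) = p^5 + 2*p^4 - 42*p^3 - 20*p^2 + 233*p + 210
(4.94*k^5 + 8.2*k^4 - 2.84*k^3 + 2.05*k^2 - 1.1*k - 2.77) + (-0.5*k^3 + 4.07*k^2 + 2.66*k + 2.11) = 4.94*k^5 + 8.2*k^4 - 3.34*k^3 + 6.12*k^2 + 1.56*k - 0.66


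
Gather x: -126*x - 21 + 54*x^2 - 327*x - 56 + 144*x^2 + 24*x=198*x^2 - 429*x - 77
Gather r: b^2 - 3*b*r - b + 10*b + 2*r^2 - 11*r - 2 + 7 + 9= b^2 + 9*b + 2*r^2 + r*(-3*b - 11) + 14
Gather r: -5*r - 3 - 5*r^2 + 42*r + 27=-5*r^2 + 37*r + 24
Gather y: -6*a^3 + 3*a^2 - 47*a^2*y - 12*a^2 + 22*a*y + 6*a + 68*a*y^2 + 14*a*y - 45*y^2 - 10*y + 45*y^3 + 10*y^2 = -6*a^3 - 9*a^2 + 6*a + 45*y^3 + y^2*(68*a - 35) + y*(-47*a^2 + 36*a - 10)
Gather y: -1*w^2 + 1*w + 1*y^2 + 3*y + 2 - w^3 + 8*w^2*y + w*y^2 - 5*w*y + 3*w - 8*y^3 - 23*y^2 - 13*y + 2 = -w^3 - w^2 + 4*w - 8*y^3 + y^2*(w - 22) + y*(8*w^2 - 5*w - 10) + 4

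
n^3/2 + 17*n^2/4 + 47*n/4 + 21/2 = (n/2 + 1)*(n + 3)*(n + 7/2)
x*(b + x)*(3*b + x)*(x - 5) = 3*b^2*x^2 - 15*b^2*x + 4*b*x^3 - 20*b*x^2 + x^4 - 5*x^3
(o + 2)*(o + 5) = o^2 + 7*o + 10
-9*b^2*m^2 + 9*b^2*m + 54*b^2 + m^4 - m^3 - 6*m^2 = (-3*b + m)*(3*b + m)*(m - 3)*(m + 2)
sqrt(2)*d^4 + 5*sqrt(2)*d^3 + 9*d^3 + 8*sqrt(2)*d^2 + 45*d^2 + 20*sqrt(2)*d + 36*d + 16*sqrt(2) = (d + 1)*(d + 4)*(d + 4*sqrt(2))*(sqrt(2)*d + 1)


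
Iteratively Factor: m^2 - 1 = (m - 1)*(m + 1)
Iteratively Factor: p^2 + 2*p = (p + 2)*(p)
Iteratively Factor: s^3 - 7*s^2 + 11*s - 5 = (s - 1)*(s^2 - 6*s + 5) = (s - 5)*(s - 1)*(s - 1)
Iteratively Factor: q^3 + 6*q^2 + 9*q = (q)*(q^2 + 6*q + 9) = q*(q + 3)*(q + 3)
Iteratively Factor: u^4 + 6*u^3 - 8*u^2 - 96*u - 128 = (u - 4)*(u^3 + 10*u^2 + 32*u + 32) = (u - 4)*(u + 2)*(u^2 + 8*u + 16) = (u - 4)*(u + 2)*(u + 4)*(u + 4)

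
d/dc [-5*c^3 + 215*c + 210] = 215 - 15*c^2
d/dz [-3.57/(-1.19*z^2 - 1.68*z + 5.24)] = (-8.4966*z - 5.9976)/(1.19*z^2 + 1.68*z - 5.24)^2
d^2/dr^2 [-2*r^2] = -4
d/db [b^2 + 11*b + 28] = 2*b + 11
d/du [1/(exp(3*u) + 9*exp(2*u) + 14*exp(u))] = (-3*exp(2*u) - 18*exp(u) - 14)*exp(-u)/(exp(2*u) + 9*exp(u) + 14)^2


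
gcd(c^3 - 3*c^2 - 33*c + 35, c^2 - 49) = c - 7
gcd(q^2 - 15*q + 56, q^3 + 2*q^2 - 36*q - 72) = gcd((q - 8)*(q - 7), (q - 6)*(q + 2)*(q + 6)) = 1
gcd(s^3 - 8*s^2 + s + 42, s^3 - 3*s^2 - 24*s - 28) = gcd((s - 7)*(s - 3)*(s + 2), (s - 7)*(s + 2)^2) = s^2 - 5*s - 14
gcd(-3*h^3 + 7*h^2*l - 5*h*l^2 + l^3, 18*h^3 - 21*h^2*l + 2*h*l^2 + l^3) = 3*h^2 - 4*h*l + l^2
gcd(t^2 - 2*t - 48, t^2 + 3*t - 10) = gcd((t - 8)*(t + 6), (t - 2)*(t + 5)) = 1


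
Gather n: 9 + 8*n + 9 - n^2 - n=-n^2 + 7*n + 18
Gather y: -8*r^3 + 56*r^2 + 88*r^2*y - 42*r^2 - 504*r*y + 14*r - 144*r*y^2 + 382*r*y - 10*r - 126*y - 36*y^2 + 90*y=-8*r^3 + 14*r^2 + 4*r + y^2*(-144*r - 36) + y*(88*r^2 - 122*r - 36)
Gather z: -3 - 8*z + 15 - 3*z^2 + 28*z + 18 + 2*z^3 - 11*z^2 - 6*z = 2*z^3 - 14*z^2 + 14*z + 30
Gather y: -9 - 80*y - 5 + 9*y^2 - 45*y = 9*y^2 - 125*y - 14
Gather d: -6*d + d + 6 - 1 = 5 - 5*d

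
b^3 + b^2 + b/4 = b*(b + 1/2)^2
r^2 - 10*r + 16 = (r - 8)*(r - 2)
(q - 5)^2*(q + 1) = q^3 - 9*q^2 + 15*q + 25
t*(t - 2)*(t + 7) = t^3 + 5*t^2 - 14*t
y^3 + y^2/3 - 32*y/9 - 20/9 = (y - 2)*(y + 2/3)*(y + 5/3)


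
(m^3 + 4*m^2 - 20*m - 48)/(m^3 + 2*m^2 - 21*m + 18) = (m^2 - 2*m - 8)/(m^2 - 4*m + 3)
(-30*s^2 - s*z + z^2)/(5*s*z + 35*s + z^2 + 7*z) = (-6*s + z)/(z + 7)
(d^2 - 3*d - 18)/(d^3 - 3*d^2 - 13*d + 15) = (d - 6)/(d^2 - 6*d + 5)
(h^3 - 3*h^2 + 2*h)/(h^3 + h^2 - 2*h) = (h - 2)/(h + 2)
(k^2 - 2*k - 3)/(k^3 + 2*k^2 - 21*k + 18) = (k + 1)/(k^2 + 5*k - 6)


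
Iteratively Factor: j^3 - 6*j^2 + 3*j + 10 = (j - 2)*(j^2 - 4*j - 5) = (j - 5)*(j - 2)*(j + 1)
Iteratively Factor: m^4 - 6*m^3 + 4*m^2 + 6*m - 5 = (m - 1)*(m^3 - 5*m^2 - m + 5) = (m - 1)*(m + 1)*(m^2 - 6*m + 5) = (m - 5)*(m - 1)*(m + 1)*(m - 1)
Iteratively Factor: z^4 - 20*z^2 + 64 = (z + 4)*(z^3 - 4*z^2 - 4*z + 16) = (z - 2)*(z + 4)*(z^2 - 2*z - 8) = (z - 2)*(z + 2)*(z + 4)*(z - 4)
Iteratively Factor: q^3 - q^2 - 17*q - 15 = (q + 3)*(q^2 - 4*q - 5) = (q + 1)*(q + 3)*(q - 5)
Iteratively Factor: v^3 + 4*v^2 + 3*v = (v + 1)*(v^2 + 3*v) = (v + 1)*(v + 3)*(v)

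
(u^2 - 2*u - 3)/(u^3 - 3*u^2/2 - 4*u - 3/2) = 2/(2*u + 1)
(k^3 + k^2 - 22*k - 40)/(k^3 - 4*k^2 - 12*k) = (k^2 - k - 20)/(k*(k - 6))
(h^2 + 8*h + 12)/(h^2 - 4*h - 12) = (h + 6)/(h - 6)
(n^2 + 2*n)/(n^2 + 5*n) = (n + 2)/(n + 5)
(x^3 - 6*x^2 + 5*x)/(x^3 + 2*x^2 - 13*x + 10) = x*(x - 5)/(x^2 + 3*x - 10)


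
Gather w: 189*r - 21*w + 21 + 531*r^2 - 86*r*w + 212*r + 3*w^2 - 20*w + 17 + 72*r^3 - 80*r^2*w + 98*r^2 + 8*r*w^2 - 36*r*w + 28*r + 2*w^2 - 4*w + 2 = 72*r^3 + 629*r^2 + 429*r + w^2*(8*r + 5) + w*(-80*r^2 - 122*r - 45) + 40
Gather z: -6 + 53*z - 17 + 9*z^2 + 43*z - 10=9*z^2 + 96*z - 33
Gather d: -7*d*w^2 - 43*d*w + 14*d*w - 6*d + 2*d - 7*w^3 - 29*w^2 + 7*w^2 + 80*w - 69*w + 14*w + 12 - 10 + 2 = d*(-7*w^2 - 29*w - 4) - 7*w^3 - 22*w^2 + 25*w + 4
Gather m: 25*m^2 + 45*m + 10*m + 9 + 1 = 25*m^2 + 55*m + 10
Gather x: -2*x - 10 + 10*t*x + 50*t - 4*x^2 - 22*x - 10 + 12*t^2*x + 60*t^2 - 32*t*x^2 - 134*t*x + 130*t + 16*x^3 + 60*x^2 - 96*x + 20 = 60*t^2 + 180*t + 16*x^3 + x^2*(56 - 32*t) + x*(12*t^2 - 124*t - 120)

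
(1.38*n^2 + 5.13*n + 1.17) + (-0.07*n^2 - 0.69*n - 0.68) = 1.31*n^2 + 4.44*n + 0.49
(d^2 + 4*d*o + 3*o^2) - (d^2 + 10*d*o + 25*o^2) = -6*d*o - 22*o^2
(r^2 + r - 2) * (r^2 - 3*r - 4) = r^4 - 2*r^3 - 9*r^2 + 2*r + 8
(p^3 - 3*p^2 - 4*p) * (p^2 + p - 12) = p^5 - 2*p^4 - 19*p^3 + 32*p^2 + 48*p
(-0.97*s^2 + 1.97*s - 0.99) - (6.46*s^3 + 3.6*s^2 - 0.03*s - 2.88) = -6.46*s^3 - 4.57*s^2 + 2.0*s + 1.89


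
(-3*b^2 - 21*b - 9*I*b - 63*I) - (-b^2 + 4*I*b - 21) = -2*b^2 - 21*b - 13*I*b + 21 - 63*I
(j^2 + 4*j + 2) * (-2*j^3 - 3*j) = -2*j^5 - 8*j^4 - 7*j^3 - 12*j^2 - 6*j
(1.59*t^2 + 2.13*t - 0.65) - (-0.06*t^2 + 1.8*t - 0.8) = 1.65*t^2 + 0.33*t + 0.15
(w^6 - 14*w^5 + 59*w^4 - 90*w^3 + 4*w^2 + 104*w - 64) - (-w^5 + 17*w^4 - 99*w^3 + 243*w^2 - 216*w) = w^6 - 13*w^5 + 42*w^4 + 9*w^3 - 239*w^2 + 320*w - 64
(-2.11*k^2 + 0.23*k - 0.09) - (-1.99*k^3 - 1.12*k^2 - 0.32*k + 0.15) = 1.99*k^3 - 0.99*k^2 + 0.55*k - 0.24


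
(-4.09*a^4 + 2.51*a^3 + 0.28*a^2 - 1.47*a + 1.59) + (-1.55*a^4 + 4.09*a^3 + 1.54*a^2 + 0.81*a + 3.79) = -5.64*a^4 + 6.6*a^3 + 1.82*a^2 - 0.66*a + 5.38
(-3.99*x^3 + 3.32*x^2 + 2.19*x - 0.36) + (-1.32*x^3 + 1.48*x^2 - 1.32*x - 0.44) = -5.31*x^3 + 4.8*x^2 + 0.87*x - 0.8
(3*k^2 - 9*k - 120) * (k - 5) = 3*k^3 - 24*k^2 - 75*k + 600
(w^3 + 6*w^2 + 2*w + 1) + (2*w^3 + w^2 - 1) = 3*w^3 + 7*w^2 + 2*w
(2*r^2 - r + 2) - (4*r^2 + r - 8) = -2*r^2 - 2*r + 10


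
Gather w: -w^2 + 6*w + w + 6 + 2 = -w^2 + 7*w + 8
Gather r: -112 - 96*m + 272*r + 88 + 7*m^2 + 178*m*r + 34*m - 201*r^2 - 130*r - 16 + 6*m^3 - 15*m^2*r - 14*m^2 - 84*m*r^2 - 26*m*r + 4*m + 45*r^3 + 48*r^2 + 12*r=6*m^3 - 7*m^2 - 58*m + 45*r^3 + r^2*(-84*m - 153) + r*(-15*m^2 + 152*m + 154) - 40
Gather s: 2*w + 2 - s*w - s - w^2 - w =s*(-w - 1) - w^2 + w + 2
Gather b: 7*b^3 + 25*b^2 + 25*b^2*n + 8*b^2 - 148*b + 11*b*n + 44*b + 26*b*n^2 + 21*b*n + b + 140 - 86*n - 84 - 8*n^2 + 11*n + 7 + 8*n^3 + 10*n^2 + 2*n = 7*b^3 + b^2*(25*n + 33) + b*(26*n^2 + 32*n - 103) + 8*n^3 + 2*n^2 - 73*n + 63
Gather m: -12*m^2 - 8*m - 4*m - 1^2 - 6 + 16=-12*m^2 - 12*m + 9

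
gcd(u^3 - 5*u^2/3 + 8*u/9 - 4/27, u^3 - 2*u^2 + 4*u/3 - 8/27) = u^2 - 4*u/3 + 4/9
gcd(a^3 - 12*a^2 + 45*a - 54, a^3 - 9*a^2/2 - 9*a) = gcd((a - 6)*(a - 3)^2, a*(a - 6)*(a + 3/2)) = a - 6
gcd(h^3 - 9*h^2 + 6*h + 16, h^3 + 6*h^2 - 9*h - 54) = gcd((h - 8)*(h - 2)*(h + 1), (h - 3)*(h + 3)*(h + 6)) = 1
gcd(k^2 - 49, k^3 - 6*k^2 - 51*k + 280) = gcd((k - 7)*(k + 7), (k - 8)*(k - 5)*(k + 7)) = k + 7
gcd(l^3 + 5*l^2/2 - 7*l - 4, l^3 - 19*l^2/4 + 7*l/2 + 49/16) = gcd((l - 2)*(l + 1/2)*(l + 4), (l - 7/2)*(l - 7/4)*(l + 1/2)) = l + 1/2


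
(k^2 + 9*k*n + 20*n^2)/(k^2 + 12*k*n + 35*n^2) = (k + 4*n)/(k + 7*n)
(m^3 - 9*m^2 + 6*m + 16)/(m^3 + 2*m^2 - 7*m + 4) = (m^3 - 9*m^2 + 6*m + 16)/(m^3 + 2*m^2 - 7*m + 4)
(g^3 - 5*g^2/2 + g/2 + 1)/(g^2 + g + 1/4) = 2*(g^2 - 3*g + 2)/(2*g + 1)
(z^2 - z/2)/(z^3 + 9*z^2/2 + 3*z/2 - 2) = z/(z^2 + 5*z + 4)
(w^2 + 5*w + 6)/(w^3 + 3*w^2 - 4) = (w + 3)/(w^2 + w - 2)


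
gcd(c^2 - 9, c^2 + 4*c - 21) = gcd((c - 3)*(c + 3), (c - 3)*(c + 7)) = c - 3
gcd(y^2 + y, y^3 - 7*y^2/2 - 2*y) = y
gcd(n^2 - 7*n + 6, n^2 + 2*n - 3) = n - 1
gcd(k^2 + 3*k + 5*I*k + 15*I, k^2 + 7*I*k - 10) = k + 5*I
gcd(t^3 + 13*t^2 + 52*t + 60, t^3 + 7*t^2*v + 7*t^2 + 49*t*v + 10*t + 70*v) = t^2 + 7*t + 10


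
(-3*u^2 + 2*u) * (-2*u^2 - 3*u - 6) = 6*u^4 + 5*u^3 + 12*u^2 - 12*u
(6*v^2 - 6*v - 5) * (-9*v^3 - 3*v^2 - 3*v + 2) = -54*v^5 + 36*v^4 + 45*v^3 + 45*v^2 + 3*v - 10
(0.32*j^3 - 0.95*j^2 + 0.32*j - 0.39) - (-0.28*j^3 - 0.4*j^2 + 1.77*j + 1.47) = 0.6*j^3 - 0.55*j^2 - 1.45*j - 1.86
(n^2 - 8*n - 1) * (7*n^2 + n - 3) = 7*n^4 - 55*n^3 - 18*n^2 + 23*n + 3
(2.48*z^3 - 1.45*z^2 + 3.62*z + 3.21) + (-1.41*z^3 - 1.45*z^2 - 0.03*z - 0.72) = 1.07*z^3 - 2.9*z^2 + 3.59*z + 2.49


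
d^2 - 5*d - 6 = (d - 6)*(d + 1)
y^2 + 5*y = y*(y + 5)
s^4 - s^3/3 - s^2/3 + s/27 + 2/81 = (s - 2/3)*(s - 1/3)*(s + 1/3)^2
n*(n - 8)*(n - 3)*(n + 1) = n^4 - 10*n^3 + 13*n^2 + 24*n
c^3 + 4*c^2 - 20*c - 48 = (c - 4)*(c + 2)*(c + 6)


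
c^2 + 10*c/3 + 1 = (c + 1/3)*(c + 3)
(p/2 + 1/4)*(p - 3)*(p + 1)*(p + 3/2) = p^4/2 - 25*p^2/8 - 15*p/4 - 9/8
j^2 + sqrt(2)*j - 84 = (j - 6*sqrt(2))*(j + 7*sqrt(2))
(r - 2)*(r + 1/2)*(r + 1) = r^3 - r^2/2 - 5*r/2 - 1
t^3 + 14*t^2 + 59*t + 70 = (t + 2)*(t + 5)*(t + 7)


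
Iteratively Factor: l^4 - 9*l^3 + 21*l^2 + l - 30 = (l - 2)*(l^3 - 7*l^2 + 7*l + 15) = (l - 3)*(l - 2)*(l^2 - 4*l - 5) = (l - 3)*(l - 2)*(l + 1)*(l - 5)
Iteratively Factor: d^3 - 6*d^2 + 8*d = (d)*(d^2 - 6*d + 8) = d*(d - 2)*(d - 4)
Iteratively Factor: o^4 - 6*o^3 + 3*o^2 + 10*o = (o - 2)*(o^3 - 4*o^2 - 5*o) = o*(o - 2)*(o^2 - 4*o - 5) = o*(o - 2)*(o + 1)*(o - 5)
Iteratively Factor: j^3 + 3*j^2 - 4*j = (j)*(j^2 + 3*j - 4) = j*(j + 4)*(j - 1)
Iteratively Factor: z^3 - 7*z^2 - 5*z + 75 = (z - 5)*(z^2 - 2*z - 15) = (z - 5)^2*(z + 3)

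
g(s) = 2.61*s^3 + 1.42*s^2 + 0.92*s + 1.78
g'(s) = 7.83*s^2 + 2.84*s + 0.92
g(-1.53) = -5.65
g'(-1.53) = 14.90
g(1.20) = 9.44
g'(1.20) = 15.60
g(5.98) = 616.20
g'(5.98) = 297.91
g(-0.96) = -0.10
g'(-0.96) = 5.41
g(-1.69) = -8.32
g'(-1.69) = 18.48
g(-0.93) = 0.05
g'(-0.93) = 5.05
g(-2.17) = -20.20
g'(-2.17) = 31.63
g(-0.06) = 1.73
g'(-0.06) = 0.78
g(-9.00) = -1794.17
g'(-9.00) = 609.59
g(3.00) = 87.79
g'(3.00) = 79.91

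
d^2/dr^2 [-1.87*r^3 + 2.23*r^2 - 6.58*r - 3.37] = 4.46 - 11.22*r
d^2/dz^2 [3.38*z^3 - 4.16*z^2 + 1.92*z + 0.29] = 20.28*z - 8.32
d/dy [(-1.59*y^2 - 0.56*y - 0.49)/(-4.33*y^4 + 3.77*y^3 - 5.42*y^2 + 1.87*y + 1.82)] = (-13.7694*y^5 - 1.2801*y^4 - 4.2644*y^3 - 0.466600000000001*y^2 - 11.0992*y - 0.1029)/(18.7489*y^8 - 32.6482*y^7 + 61.1501*y^6 - 57.061*y^5 + 27.715*y^4 - 6.548*y^3 - 16.2319*y^2 + 6.8068*y + 3.3124)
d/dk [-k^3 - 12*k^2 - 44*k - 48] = -3*k^2 - 24*k - 44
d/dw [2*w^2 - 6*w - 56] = 4*w - 6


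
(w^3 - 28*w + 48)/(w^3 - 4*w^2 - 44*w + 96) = (w - 4)/(w - 8)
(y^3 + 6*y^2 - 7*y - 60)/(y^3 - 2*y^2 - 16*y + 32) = (y^2 + 2*y - 15)/(y^2 - 6*y + 8)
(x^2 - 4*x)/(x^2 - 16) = x/(x + 4)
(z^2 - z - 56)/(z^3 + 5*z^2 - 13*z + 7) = (z - 8)/(z^2 - 2*z + 1)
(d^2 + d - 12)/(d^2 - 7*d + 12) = (d + 4)/(d - 4)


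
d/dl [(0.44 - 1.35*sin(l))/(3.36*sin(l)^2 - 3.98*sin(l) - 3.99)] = (4.536*sin(l)^2 - 2.9568*sin(l) + 7.1377)*cos(l)/(11.2896*sin(l)^4 - 26.7456*sin(l)^3 - 10.9724*sin(l)^2 + 31.7604*sin(l) + 15.9201)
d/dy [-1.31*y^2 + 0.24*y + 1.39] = 0.24 - 2.62*y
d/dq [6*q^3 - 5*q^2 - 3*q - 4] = 18*q^2 - 10*q - 3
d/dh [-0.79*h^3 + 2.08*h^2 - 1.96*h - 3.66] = -2.37*h^2 + 4.16*h - 1.96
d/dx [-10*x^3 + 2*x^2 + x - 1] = -30*x^2 + 4*x + 1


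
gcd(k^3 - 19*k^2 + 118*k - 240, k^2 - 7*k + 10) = k - 5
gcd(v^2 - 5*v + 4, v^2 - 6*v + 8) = v - 4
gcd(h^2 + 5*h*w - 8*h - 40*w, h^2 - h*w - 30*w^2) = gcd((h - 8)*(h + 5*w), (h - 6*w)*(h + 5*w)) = h + 5*w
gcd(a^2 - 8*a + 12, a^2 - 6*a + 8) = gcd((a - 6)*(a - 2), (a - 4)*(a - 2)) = a - 2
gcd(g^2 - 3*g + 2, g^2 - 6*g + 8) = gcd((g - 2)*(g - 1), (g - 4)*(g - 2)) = g - 2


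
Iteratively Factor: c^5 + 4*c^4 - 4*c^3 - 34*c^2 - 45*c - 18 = (c - 3)*(c^4 + 7*c^3 + 17*c^2 + 17*c + 6) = (c - 3)*(c + 1)*(c^3 + 6*c^2 + 11*c + 6) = (c - 3)*(c + 1)*(c + 3)*(c^2 + 3*c + 2) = (c - 3)*(c + 1)^2*(c + 3)*(c + 2)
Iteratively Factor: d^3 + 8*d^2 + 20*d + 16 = (d + 2)*(d^2 + 6*d + 8) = (d + 2)^2*(d + 4)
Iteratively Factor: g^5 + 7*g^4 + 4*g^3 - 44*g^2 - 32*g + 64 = (g + 2)*(g^4 + 5*g^3 - 6*g^2 - 32*g + 32) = (g - 1)*(g + 2)*(g^3 + 6*g^2 - 32) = (g - 1)*(g + 2)*(g + 4)*(g^2 + 2*g - 8) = (g - 2)*(g - 1)*(g + 2)*(g + 4)*(g + 4)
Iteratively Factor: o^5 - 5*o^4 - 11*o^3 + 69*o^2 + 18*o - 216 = (o - 3)*(o^4 - 2*o^3 - 17*o^2 + 18*o + 72) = (o - 3)*(o + 2)*(o^3 - 4*o^2 - 9*o + 36) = (o - 4)*(o - 3)*(o + 2)*(o^2 - 9) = (o - 4)*(o - 3)^2*(o + 2)*(o + 3)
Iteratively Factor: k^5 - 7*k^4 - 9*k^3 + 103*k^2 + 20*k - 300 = (k + 2)*(k^4 - 9*k^3 + 9*k^2 + 85*k - 150) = (k + 2)*(k + 3)*(k^3 - 12*k^2 + 45*k - 50) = (k - 2)*(k + 2)*(k + 3)*(k^2 - 10*k + 25) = (k - 5)*(k - 2)*(k + 2)*(k + 3)*(k - 5)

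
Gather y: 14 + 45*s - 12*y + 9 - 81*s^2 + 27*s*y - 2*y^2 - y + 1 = -81*s^2 + 45*s - 2*y^2 + y*(27*s - 13) + 24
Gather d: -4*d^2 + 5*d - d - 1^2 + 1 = -4*d^2 + 4*d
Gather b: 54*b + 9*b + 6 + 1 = 63*b + 7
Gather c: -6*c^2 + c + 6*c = -6*c^2 + 7*c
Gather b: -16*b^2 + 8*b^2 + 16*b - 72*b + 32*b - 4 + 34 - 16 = -8*b^2 - 24*b + 14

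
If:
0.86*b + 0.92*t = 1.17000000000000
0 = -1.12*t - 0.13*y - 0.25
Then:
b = 0.124169435215947*y + 1.59925249169435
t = -0.116071428571429*y - 0.223214285714286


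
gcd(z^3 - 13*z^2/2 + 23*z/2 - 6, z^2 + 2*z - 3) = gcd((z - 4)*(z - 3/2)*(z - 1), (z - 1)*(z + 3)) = z - 1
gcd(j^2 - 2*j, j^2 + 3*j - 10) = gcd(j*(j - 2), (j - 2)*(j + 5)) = j - 2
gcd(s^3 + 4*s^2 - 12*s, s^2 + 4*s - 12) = s^2 + 4*s - 12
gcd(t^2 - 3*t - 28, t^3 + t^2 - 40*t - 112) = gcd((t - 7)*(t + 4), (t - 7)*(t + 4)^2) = t^2 - 3*t - 28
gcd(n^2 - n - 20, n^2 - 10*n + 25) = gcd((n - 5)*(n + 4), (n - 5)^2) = n - 5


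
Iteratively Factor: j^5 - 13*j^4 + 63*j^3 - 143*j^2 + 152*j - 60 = (j - 3)*(j^4 - 10*j^3 + 33*j^2 - 44*j + 20) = (j - 3)*(j - 2)*(j^3 - 8*j^2 + 17*j - 10) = (j - 5)*(j - 3)*(j - 2)*(j^2 - 3*j + 2) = (j - 5)*(j - 3)*(j - 2)*(j - 1)*(j - 2)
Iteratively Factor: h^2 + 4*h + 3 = (h + 1)*(h + 3)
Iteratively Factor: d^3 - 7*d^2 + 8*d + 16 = (d - 4)*(d^2 - 3*d - 4) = (d - 4)*(d + 1)*(d - 4)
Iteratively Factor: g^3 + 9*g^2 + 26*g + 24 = (g + 2)*(g^2 + 7*g + 12) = (g + 2)*(g + 3)*(g + 4)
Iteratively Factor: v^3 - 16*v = (v - 4)*(v^2 + 4*v) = (v - 4)*(v + 4)*(v)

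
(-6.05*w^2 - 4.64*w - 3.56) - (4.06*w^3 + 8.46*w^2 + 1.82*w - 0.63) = -4.06*w^3 - 14.51*w^2 - 6.46*w - 2.93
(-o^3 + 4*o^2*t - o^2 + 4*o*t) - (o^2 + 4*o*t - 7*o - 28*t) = -o^3 + 4*o^2*t - 2*o^2 + 7*o + 28*t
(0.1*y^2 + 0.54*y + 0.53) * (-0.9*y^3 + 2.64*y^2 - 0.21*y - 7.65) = -0.09*y^5 - 0.222*y^4 + 0.9276*y^3 + 0.5208*y^2 - 4.2423*y - 4.0545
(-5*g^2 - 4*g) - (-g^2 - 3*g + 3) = -4*g^2 - g - 3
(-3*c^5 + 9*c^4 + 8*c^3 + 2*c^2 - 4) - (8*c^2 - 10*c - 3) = -3*c^5 + 9*c^4 + 8*c^3 - 6*c^2 + 10*c - 1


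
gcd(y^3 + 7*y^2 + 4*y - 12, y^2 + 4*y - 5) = y - 1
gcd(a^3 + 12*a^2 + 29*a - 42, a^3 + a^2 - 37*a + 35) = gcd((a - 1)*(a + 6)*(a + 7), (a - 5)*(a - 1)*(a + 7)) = a^2 + 6*a - 7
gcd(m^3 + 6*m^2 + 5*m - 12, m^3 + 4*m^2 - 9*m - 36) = m^2 + 7*m + 12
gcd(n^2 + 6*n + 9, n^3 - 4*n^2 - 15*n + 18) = n + 3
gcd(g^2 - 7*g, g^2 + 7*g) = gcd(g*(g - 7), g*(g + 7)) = g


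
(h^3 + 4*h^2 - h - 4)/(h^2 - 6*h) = (h^3 + 4*h^2 - h - 4)/(h*(h - 6))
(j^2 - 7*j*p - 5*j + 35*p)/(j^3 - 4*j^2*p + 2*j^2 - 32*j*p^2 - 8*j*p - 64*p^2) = (-j^2 + 7*j*p + 5*j - 35*p)/(-j^3 + 4*j^2*p - 2*j^2 + 32*j*p^2 + 8*j*p + 64*p^2)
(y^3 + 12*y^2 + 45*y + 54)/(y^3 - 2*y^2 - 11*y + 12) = (y^2 + 9*y + 18)/(y^2 - 5*y + 4)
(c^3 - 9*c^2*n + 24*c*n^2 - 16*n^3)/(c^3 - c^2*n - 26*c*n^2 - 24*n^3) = (-c^3 + 9*c^2*n - 24*c*n^2 + 16*n^3)/(-c^3 + c^2*n + 26*c*n^2 + 24*n^3)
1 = 1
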